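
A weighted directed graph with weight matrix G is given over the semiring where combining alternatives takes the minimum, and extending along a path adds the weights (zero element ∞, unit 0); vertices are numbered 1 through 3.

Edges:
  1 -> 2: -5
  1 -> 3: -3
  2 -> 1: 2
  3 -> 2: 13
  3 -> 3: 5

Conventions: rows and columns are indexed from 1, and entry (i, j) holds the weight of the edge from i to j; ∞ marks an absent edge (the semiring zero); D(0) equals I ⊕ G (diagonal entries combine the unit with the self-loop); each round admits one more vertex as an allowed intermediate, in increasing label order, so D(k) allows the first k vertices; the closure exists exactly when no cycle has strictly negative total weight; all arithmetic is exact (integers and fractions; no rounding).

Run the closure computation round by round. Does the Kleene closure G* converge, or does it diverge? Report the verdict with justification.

D(0):
  [0, -5, -3]
  [2, 0, ∞]
  [∞, 13, 0]
Detection: at round 1, diagonal entry (2, 2) turns strictly negative.
Key observation: the cycle 2->1->2 has total weight 2 + (-5), which is strictly negative.
Answer: DIVERGES — negative cycle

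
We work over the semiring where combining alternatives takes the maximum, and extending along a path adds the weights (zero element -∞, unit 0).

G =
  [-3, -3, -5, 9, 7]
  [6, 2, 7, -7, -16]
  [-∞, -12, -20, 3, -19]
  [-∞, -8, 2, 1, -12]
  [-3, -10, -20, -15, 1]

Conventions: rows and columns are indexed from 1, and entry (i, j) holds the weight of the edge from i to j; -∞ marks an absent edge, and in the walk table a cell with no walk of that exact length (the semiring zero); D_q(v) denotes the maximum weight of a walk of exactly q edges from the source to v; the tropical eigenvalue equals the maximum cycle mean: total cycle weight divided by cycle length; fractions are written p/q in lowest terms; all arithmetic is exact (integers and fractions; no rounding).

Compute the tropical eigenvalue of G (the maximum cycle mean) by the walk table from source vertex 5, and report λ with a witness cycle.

q=0: [-∞, -∞, -∞, -∞, 0]
q=1: [-3, -10, -20, -15, 1]
q=2: [-2, -6, -3, 6, 4]
q=3: [1, -2, 8, 7, 5]
q=4: [4, 0, 9, 11, 8]
q=5: [6, 3, 13, 13, 11]
Optimal cycle mean attained by: cycle 3->4->3, total 3 + 2, length 2.
Answer: λ = 5/2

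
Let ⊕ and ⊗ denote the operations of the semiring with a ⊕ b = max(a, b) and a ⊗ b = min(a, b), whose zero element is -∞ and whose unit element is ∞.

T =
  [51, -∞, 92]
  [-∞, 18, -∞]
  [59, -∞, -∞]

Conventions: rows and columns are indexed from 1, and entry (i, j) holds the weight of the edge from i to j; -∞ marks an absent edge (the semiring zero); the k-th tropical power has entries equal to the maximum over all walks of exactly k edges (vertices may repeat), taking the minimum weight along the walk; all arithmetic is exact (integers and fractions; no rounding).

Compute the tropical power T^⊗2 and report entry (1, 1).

T^⊗2:
  [59, -∞, 51]
  [-∞, 18, -∞]
  [51, -∞, 59]
Key observation: the optimum is the walk 1->3->1, with weight 92 min 59 = 59.
Optimal value attained by: walk 1->3->1.
Answer: (T^⊗2)[1][1] = 59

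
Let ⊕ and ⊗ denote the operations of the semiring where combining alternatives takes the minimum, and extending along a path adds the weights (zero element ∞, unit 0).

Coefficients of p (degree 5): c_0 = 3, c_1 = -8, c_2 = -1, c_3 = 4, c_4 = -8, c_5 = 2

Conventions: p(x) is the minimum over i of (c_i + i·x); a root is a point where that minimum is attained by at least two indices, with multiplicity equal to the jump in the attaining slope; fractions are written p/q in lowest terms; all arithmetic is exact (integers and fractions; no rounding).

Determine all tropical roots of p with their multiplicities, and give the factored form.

hull edge (i=0, c=3) to (i=1, c=-8): slope -11, span 1
hull edge (i=1, c=-8) to (i=4, c=-8): slope 0, span 3
hull edge (i=4, c=-8) to (i=5, c=2): slope 10, span 1
Factored form: p(x) = 2 ⊗ (x ⊕ (-10)) ⊗ (x ⊕ 0) ⊗ (x ⊕ 0) ⊗ (x ⊕ 0) ⊗ (x ⊕ 11)
Answer: roots = -10 (mult 1), 0 (mult 3), 11 (mult 1)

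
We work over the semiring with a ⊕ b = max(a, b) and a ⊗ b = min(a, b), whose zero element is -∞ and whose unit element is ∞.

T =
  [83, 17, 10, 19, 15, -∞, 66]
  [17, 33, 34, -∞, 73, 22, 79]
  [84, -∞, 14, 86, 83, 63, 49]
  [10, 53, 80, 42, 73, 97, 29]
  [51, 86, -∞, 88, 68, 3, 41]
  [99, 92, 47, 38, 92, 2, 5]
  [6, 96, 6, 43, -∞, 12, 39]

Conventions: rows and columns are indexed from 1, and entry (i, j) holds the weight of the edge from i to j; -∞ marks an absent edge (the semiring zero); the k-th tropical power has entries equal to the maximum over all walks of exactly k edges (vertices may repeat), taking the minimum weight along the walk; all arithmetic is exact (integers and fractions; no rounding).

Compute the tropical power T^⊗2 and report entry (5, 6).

T^⊗2:
  [83, 66, 19, 43, 19, 19, 66]
  [51, 79, 33, 73, 68, 34, 41]
  [83, 83, 80, 83, 73, 86, 66]
  [97, 92, 47, 80, 92, 63, 53]
  [51, 68, 80, 68, 73, 88, 79]
  [83, 86, 38, 88, 73, 47, 79]
  [17, 43, 43, 42, 73, 43, 79]
Key observation: the optimum is the walk 5->4->6, with weight 88 min 97 = 88.
Optimal value attained by: walk 5->4->6.
Answer: (T^⊗2)[5][6] = 88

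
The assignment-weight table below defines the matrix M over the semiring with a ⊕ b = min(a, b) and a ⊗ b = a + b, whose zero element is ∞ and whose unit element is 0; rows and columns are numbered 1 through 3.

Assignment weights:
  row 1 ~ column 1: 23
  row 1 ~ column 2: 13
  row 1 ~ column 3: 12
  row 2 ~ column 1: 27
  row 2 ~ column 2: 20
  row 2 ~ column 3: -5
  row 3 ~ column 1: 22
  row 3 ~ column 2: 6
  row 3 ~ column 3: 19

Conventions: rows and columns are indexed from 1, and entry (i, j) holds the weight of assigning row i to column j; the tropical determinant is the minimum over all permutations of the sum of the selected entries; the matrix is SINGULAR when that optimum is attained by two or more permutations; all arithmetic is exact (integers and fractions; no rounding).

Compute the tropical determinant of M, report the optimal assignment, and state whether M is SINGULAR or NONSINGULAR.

σ = (1, 2, 3): 23 + 20 + 19 = 62
σ = (1, 3, 2): 23 + (-5) + 6 = 24
σ = (2, 1, 3): 13 + 27 + 19 = 59
σ = (2, 3, 1): 13 + (-5) + 22 = 30
σ = (3, 1, 2): 12 + 27 + 6 = 45
σ = (3, 2, 1): 12 + 20 + 22 = 54
Optimal value attained by: σ = (1, 3, 2).
Answer: det⊕(M) = 24; verdict: NONSINGULAR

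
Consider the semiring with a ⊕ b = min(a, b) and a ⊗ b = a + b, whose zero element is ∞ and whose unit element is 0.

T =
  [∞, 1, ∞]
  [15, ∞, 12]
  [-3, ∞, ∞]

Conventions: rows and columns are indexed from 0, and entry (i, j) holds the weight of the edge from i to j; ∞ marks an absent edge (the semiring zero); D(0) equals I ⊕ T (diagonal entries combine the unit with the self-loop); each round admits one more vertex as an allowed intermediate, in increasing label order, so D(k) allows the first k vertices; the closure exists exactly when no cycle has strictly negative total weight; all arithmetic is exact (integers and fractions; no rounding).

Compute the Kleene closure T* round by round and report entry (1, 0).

D(0):
  [0, 1, ∞]
  [15, 0, 12]
  [-3, ∞, 0]
D(1):
  [0, 1, ∞]
  [15, 0, 12]
  [-3, -2, 0]
D(2):
  [0, 1, 13]
  [15, 0, 12]
  [-3, -2, 0]
D(3):
  [0, 1, 13]
  [9, 0, 12]
  [-3, -2, 0]
Answer: T*[1][0] = 9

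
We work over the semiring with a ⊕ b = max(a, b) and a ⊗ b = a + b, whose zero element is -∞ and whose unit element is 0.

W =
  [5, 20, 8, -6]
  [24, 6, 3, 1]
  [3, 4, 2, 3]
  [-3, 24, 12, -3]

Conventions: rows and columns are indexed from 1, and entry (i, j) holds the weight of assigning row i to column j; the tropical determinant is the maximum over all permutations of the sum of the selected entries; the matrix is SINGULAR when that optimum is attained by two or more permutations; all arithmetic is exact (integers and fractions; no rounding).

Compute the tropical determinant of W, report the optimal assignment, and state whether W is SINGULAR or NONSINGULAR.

σ = (1, 2, 3, 4): 5 + 6 + 2 + (-3) = 10
σ = (1, 2, 4, 3): 5 + 6 + 3 + 12 = 26
σ = (1, 3, 2, 4): 5 + 3 + 4 + (-3) = 9
σ = (1, 3, 4, 2): 5 + 3 + 3 + 24 = 35
σ = (1, 4, 2, 3): 5 + 1 + 4 + 12 = 22
σ = (1, 4, 3, 2): 5 + 1 + 2 + 24 = 32
σ = (2, 1, 3, 4): 20 + 24 + 2 + (-3) = 43
σ = (2, 1, 4, 3): 20 + 24 + 3 + 12 = 59
σ = (2, 3, 1, 4): 20 + 3 + 3 + (-3) = 23
σ = (2, 3, 4, 1): 20 + 3 + 3 + (-3) = 23
σ = (2, 4, 1, 3): 20 + 1 + 3 + 12 = 36
σ = (2, 4, 3, 1): 20 + 1 + 2 + (-3) = 20
σ = (3, 1, 2, 4): 8 + 24 + 4 + (-3) = 33
σ = (3, 1, 4, 2): 8 + 24 + 3 + 24 = 59
σ = (3, 2, 1, 4): 8 + 6 + 3 + (-3) = 14
σ = (3, 2, 4, 1): 8 + 6 + 3 + (-3) = 14
σ = (3, 4, 1, 2): 8 + 1 + 3 + 24 = 36
σ = (3, 4, 2, 1): 8 + 1 + 4 + (-3) = 10
σ = (4, 1, 2, 3): (-6) + 24 + 4 + 12 = 34
σ = (4, 1, 3, 2): (-6) + 24 + 2 + 24 = 44
σ = (4, 2, 1, 3): (-6) + 6 + 3 + 12 = 15
σ = (4, 2, 3, 1): (-6) + 6 + 2 + (-3) = -1
σ = (4, 3, 1, 2): (-6) + 3 + 3 + 24 = 24
σ = (4, 3, 2, 1): (-6) + 3 + 4 + (-3) = -2
Optimal value attained by: σ = (2, 1, 4, 3).
Answer: det⊕(W) = 59; verdict: SINGULAR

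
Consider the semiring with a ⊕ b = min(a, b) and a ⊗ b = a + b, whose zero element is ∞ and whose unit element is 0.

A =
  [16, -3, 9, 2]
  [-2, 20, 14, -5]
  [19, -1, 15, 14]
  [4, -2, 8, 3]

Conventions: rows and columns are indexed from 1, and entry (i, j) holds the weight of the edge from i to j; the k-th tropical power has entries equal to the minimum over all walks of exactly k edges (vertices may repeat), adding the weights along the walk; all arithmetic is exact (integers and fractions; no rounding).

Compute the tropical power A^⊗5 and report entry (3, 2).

A^⊗2:
  [-5, 0, 10, -8]
  [-1, -7, 3, -2]
  [-3, 12, 13, -6]
  [-4, 1, 11, -7]
A^⊗3:
  [-4, -10, 0, -5]
  [-9, -4, 6, -12]
  [-2, -8, 2, -3]
  [-3, -9, 1, -4]
A^⊗4:
  [-12, -7, 3, -15]
  [-8, -14, -4, -9]
  [-10, -5, 5, -13]
  [-11, -6, 4, -14]
A^⊗5:
  [-11, -17, -7, -12]
  [-16, -11, -1, -19]
  [-9, -15, -5, -10]
  [-10, -16, -6, -11]
Key observation: the optimum is the walk 3->2->4->2->4->2, with weight (-1) + (-5) + (-2) + (-5) + (-2) = -15.
Optimal value attained by: walk 3->2->4->2->4->2.
Answer: (A^⊗5)[3][2] = -15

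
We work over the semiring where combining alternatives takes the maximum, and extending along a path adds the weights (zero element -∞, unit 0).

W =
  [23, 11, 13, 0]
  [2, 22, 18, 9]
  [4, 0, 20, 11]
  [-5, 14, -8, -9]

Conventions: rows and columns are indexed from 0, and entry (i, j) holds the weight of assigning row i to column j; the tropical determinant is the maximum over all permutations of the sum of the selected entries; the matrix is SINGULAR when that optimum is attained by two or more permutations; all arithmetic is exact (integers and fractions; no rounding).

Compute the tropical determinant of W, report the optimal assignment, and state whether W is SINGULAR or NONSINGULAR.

σ = (0, 1, 2, 3): 23 + 22 + 20 + (-9) = 56
σ = (0, 1, 3, 2): 23 + 22 + 11 + (-8) = 48
σ = (0, 2, 1, 3): 23 + 18 + 0 + (-9) = 32
σ = (0, 2, 3, 1): 23 + 18 + 11 + 14 = 66
σ = (0, 3, 1, 2): 23 + 9 + 0 + (-8) = 24
σ = (0, 3, 2, 1): 23 + 9 + 20 + 14 = 66
σ = (1, 0, 2, 3): 11 + 2 + 20 + (-9) = 24
σ = (1, 0, 3, 2): 11 + 2 + 11 + (-8) = 16
σ = (1, 2, 0, 3): 11 + 18 + 4 + (-9) = 24
σ = (1, 2, 3, 0): 11 + 18 + 11 + (-5) = 35
σ = (1, 3, 0, 2): 11 + 9 + 4 + (-8) = 16
σ = (1, 3, 2, 0): 11 + 9 + 20 + (-5) = 35
σ = (2, 0, 1, 3): 13 + 2 + 0 + (-9) = 6
σ = (2, 0, 3, 1): 13 + 2 + 11 + 14 = 40
σ = (2, 1, 0, 3): 13 + 22 + 4 + (-9) = 30
σ = (2, 1, 3, 0): 13 + 22 + 11 + (-5) = 41
σ = (2, 3, 0, 1): 13 + 9 + 4 + 14 = 40
σ = (2, 3, 1, 0): 13 + 9 + 0 + (-5) = 17
σ = (3, 0, 1, 2): 0 + 2 + 0 + (-8) = -6
σ = (3, 0, 2, 1): 0 + 2 + 20 + 14 = 36
σ = (3, 1, 0, 2): 0 + 22 + 4 + (-8) = 18
σ = (3, 1, 2, 0): 0 + 22 + 20 + (-5) = 37
σ = (3, 2, 0, 1): 0 + 18 + 4 + 14 = 36
σ = (3, 2, 1, 0): 0 + 18 + 0 + (-5) = 13
Optimal value attained by: σ = (0, 2, 3, 1).
Answer: det⊕(W) = 66; verdict: SINGULAR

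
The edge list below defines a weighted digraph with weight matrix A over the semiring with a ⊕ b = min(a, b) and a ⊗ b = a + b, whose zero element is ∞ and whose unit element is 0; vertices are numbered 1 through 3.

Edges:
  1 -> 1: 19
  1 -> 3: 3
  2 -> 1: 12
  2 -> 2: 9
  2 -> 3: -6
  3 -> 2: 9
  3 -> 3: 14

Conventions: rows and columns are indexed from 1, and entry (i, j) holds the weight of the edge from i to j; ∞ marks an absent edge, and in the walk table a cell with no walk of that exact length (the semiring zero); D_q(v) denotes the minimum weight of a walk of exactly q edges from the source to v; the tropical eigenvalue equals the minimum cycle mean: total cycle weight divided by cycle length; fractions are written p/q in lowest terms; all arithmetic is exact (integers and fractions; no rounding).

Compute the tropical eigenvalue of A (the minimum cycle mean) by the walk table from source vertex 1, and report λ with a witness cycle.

q=0: [0, ∞, ∞]
q=1: [19, ∞, 3]
q=2: [38, 12, 17]
q=3: [24, 21, 6]
Optimal cycle mean attained by: cycle 2->3->2, total (-6) + 9, length 2.
Answer: λ = 3/2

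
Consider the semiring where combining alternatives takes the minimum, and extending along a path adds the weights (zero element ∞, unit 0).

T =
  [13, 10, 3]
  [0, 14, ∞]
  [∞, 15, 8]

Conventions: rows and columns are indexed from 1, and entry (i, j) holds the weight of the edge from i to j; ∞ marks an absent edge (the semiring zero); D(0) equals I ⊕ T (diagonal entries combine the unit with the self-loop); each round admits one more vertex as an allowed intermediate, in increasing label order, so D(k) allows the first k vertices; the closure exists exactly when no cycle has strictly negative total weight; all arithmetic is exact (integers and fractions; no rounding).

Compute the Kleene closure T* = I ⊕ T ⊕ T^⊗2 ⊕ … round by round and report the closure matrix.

D(0):
  [0, 10, 3]
  [0, 0, ∞]
  [∞, 15, 0]
D(1):
  [0, 10, 3]
  [0, 0, 3]
  [∞, 15, 0]
D(2):
  [0, 10, 3]
  [0, 0, 3]
  [15, 15, 0]
D(3):
  [0, 10, 3]
  [0, 0, 3]
  [15, 15, 0]
Answer: T* = [[0, 10, 3], [0, 0, 3], [15, 15, 0]]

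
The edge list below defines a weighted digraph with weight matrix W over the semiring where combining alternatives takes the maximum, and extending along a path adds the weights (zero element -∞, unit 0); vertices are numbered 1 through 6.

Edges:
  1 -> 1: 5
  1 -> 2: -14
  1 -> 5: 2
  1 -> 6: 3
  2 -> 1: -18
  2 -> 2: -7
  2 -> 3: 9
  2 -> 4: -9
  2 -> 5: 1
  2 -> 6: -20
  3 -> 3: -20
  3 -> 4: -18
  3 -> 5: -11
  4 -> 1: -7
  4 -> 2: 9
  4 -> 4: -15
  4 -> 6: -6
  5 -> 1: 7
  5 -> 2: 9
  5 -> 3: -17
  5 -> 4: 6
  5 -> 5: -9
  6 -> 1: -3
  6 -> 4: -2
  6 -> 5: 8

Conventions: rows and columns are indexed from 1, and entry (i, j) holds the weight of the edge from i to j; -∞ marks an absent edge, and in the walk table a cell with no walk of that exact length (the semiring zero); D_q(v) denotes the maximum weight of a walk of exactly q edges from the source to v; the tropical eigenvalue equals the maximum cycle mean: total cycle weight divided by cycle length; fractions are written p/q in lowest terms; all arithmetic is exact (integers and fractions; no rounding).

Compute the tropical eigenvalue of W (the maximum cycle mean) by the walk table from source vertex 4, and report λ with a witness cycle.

q=0: [-∞, -∞, -∞, 0, -∞, -∞]
q=1: [-7, 9, -∞, -15, -∞, -6]
q=2: [-2, 2, 18, 0, 10, -4]
q=3: [17, 19, 11, 16, 7, 1]
q=4: [22, 25, 28, 13, 20, 20]
q=5: [27, 29, 34, 26, 28, 25]
q=6: [35, 37, 38, 34, 33, 30]
Optimal cycle mean attained by: cycle 1->6->5->1, total 3 + 8 + 7, length 3.
Answer: λ = 6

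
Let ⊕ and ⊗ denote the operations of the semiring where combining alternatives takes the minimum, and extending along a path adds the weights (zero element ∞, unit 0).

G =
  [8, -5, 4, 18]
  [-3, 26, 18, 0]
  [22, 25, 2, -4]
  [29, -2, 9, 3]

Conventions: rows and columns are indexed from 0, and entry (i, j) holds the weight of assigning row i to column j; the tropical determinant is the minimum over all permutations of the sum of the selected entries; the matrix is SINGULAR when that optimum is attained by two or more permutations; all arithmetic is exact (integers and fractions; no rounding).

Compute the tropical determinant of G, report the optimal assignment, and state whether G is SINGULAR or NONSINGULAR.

σ = (0, 1, 2, 3): 8 + 26 + 2 + 3 = 39
σ = (0, 1, 3, 2): 8 + 26 + (-4) + 9 = 39
σ = (0, 2, 1, 3): 8 + 18 + 25 + 3 = 54
σ = (0, 2, 3, 1): 8 + 18 + (-4) + (-2) = 20
σ = (0, 3, 1, 2): 8 + 0 + 25 + 9 = 42
σ = (0, 3, 2, 1): 8 + 0 + 2 + (-2) = 8
σ = (1, 0, 2, 3): (-5) + (-3) + 2 + 3 = -3
σ = (1, 0, 3, 2): (-5) + (-3) + (-4) + 9 = -3
σ = (1, 2, 0, 3): (-5) + 18 + 22 + 3 = 38
σ = (1, 2, 3, 0): (-5) + 18 + (-4) + 29 = 38
σ = (1, 3, 0, 2): (-5) + 0 + 22 + 9 = 26
σ = (1, 3, 2, 0): (-5) + 0 + 2 + 29 = 26
σ = (2, 0, 1, 3): 4 + (-3) + 25 + 3 = 29
σ = (2, 0, 3, 1): 4 + (-3) + (-4) + (-2) = -5
σ = (2, 1, 0, 3): 4 + 26 + 22 + 3 = 55
σ = (2, 1, 3, 0): 4 + 26 + (-4) + 29 = 55
σ = (2, 3, 0, 1): 4 + 0 + 22 + (-2) = 24
σ = (2, 3, 1, 0): 4 + 0 + 25 + 29 = 58
σ = (3, 0, 1, 2): 18 + (-3) + 25 + 9 = 49
σ = (3, 0, 2, 1): 18 + (-3) + 2 + (-2) = 15
σ = (3, 1, 0, 2): 18 + 26 + 22 + 9 = 75
σ = (3, 1, 2, 0): 18 + 26 + 2 + 29 = 75
σ = (3, 2, 0, 1): 18 + 18 + 22 + (-2) = 56
σ = (3, 2, 1, 0): 18 + 18 + 25 + 29 = 90
Optimal value attained by: σ = (2, 0, 3, 1).
Answer: det⊕(G) = -5; verdict: NONSINGULAR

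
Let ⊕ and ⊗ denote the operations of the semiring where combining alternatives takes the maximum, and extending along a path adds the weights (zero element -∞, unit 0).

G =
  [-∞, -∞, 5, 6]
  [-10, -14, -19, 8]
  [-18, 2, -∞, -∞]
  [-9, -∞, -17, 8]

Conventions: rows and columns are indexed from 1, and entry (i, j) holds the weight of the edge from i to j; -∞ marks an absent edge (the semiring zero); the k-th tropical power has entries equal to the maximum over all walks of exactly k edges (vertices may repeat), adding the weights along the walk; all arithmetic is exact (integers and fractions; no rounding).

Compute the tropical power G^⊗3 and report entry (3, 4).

G^⊗2:
  [-3, 7, -11, 14]
  [-1, -17, -5, 16]
  [-8, -12, -13, 10]
  [-1, -15, -4, 16]
G^⊗3:
  [5, -7, 2, 22]
  [7, -3, 4, 24]
  [1, -11, -3, 18]
  [7, -2, 4, 24]
Key observation: the optimum is the walk 3->2->4->4, with weight 2 + 8 + 8 = 18.
Optimal value attained by: walk 3->2->4->4.
Answer: (G^⊗3)[3][4] = 18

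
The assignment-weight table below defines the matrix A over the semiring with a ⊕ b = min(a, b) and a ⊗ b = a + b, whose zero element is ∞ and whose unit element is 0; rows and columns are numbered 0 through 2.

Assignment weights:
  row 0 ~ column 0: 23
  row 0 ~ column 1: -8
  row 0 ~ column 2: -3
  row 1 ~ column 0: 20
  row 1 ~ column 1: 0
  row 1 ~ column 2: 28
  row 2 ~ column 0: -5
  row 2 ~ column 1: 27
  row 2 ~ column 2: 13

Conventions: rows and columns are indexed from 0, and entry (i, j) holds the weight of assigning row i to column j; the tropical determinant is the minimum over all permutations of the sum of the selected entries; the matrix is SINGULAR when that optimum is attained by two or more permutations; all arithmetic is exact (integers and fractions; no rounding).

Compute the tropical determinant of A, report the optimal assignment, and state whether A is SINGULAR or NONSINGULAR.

σ = (0, 1, 2): 23 + 0 + 13 = 36
σ = (0, 2, 1): 23 + 28 + 27 = 78
σ = (1, 0, 2): (-8) + 20 + 13 = 25
σ = (1, 2, 0): (-8) + 28 + (-5) = 15
σ = (2, 0, 1): (-3) + 20 + 27 = 44
σ = (2, 1, 0): (-3) + 0 + (-5) = -8
Optimal value attained by: σ = (2, 1, 0).
Answer: det⊕(A) = -8; verdict: NONSINGULAR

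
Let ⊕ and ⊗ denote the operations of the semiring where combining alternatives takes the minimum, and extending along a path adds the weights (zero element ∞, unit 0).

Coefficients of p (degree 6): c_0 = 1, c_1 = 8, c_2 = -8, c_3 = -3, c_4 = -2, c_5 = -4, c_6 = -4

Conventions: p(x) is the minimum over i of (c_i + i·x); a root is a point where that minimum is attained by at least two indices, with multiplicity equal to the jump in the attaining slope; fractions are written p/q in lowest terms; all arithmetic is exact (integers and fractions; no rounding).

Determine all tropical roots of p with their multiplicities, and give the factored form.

hull edge (i=0, c=1) to (i=2, c=-8): slope -9/2, span 2
hull edge (i=2, c=-8) to (i=6, c=-4): slope 1, span 4
Factored form: p(x) = -4 ⊗ (x ⊕ (-1)) ⊗ (x ⊕ (-1)) ⊗ (x ⊕ (-1)) ⊗ (x ⊕ (-1)) ⊗ (x ⊕ 9/2) ⊗ (x ⊕ 9/2)
Answer: roots = -1 (mult 4), 9/2 (mult 2)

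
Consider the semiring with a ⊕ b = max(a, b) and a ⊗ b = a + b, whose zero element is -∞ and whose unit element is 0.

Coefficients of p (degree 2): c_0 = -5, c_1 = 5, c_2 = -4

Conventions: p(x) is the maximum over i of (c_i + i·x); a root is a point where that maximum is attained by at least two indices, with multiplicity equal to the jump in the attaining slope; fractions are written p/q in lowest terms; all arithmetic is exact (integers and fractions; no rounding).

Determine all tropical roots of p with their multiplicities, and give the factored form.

hull edge (i=0, c=-5) to (i=1, c=5): slope 10, span 1
hull edge (i=1, c=5) to (i=2, c=-4): slope -9, span 1
Factored form: p(x) = -4 ⊗ (x ⊕ (-10)) ⊗ (x ⊕ 9)
Answer: roots = -10 (mult 1), 9 (mult 1)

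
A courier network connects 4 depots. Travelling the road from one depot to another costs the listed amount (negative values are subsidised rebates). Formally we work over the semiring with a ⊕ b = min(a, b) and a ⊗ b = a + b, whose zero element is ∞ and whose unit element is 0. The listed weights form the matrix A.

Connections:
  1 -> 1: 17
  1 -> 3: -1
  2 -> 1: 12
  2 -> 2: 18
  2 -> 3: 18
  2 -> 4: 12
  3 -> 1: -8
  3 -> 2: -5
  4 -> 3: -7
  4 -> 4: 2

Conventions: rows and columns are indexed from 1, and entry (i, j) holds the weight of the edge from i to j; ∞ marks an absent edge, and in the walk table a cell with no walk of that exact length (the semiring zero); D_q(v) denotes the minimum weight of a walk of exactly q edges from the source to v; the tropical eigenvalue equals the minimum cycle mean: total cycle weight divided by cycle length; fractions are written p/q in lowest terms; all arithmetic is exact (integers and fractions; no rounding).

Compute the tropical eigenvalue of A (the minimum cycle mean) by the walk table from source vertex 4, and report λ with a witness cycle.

q=0: [∞, ∞, ∞, 0]
q=1: [∞, ∞, -7, 2]
q=2: [-15, -12, -5, 4]
q=3: [-13, -10, -16, 0]
q=4: [-24, -21, -14, 2]
Optimal cycle mean attained by: cycle 1->3->1, total (-1) + (-8), length 2.
Answer: λ = -9/2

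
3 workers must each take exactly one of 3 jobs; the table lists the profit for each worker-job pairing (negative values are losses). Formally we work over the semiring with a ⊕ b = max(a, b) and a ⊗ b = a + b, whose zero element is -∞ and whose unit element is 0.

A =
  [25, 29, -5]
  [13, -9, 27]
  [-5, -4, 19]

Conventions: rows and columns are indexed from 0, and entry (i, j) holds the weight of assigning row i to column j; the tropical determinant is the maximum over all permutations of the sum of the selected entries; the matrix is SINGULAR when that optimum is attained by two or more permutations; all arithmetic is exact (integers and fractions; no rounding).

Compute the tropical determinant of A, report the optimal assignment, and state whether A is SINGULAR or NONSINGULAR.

σ = (0, 1, 2): 25 + (-9) + 19 = 35
σ = (0, 2, 1): 25 + 27 + (-4) = 48
σ = (1, 0, 2): 29 + 13 + 19 = 61
σ = (1, 2, 0): 29 + 27 + (-5) = 51
σ = (2, 0, 1): (-5) + 13 + (-4) = 4
σ = (2, 1, 0): (-5) + (-9) + (-5) = -19
Optimal value attained by: σ = (1, 0, 2).
Answer: det⊕(A) = 61; verdict: NONSINGULAR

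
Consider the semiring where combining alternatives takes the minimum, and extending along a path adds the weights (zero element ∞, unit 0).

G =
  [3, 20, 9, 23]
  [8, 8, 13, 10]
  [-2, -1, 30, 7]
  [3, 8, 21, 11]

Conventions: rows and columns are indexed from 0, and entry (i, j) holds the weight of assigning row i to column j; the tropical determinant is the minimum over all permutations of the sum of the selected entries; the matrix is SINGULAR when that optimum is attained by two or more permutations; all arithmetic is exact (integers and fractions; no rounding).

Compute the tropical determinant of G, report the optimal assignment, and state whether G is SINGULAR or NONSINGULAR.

σ = (0, 1, 2, 3): 3 + 8 + 30 + 11 = 52
σ = (0, 1, 3, 2): 3 + 8 + 7 + 21 = 39
σ = (0, 2, 1, 3): 3 + 13 + (-1) + 11 = 26
σ = (0, 2, 3, 1): 3 + 13 + 7 + 8 = 31
σ = (0, 3, 1, 2): 3 + 10 + (-1) + 21 = 33
σ = (0, 3, 2, 1): 3 + 10 + 30 + 8 = 51
σ = (1, 0, 2, 3): 20 + 8 + 30 + 11 = 69
σ = (1, 0, 3, 2): 20 + 8 + 7 + 21 = 56
σ = (1, 2, 0, 3): 20 + 13 + (-2) + 11 = 42
σ = (1, 2, 3, 0): 20 + 13 + 7 + 3 = 43
σ = (1, 3, 0, 2): 20 + 10 + (-2) + 21 = 49
σ = (1, 3, 2, 0): 20 + 10 + 30 + 3 = 63
σ = (2, 0, 1, 3): 9 + 8 + (-1) + 11 = 27
σ = (2, 0, 3, 1): 9 + 8 + 7 + 8 = 32
σ = (2, 1, 0, 3): 9 + 8 + (-2) + 11 = 26
σ = (2, 1, 3, 0): 9 + 8 + 7 + 3 = 27
σ = (2, 3, 0, 1): 9 + 10 + (-2) + 8 = 25
σ = (2, 3, 1, 0): 9 + 10 + (-1) + 3 = 21
σ = (3, 0, 1, 2): 23 + 8 + (-1) + 21 = 51
σ = (3, 0, 2, 1): 23 + 8 + 30 + 8 = 69
σ = (3, 1, 0, 2): 23 + 8 + (-2) + 21 = 50
σ = (3, 1, 2, 0): 23 + 8 + 30 + 3 = 64
σ = (3, 2, 0, 1): 23 + 13 + (-2) + 8 = 42
σ = (3, 2, 1, 0): 23 + 13 + (-1) + 3 = 38
Optimal value attained by: σ = (2, 3, 1, 0).
Answer: det⊕(G) = 21; verdict: NONSINGULAR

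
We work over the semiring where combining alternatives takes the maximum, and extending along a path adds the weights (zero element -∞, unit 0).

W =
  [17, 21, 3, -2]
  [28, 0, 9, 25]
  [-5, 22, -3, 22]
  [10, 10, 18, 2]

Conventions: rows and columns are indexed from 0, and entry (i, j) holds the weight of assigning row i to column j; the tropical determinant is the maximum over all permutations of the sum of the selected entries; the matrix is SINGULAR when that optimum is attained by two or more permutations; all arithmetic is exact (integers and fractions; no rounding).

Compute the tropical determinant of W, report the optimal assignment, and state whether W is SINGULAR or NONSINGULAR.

σ = (0, 1, 2, 3): 17 + 0 + (-3) + 2 = 16
σ = (0, 1, 3, 2): 17 + 0 + 22 + 18 = 57
σ = (0, 2, 1, 3): 17 + 9 + 22 + 2 = 50
σ = (0, 2, 3, 1): 17 + 9 + 22 + 10 = 58
σ = (0, 3, 1, 2): 17 + 25 + 22 + 18 = 82
σ = (0, 3, 2, 1): 17 + 25 + (-3) + 10 = 49
σ = (1, 0, 2, 3): 21 + 28 + (-3) + 2 = 48
σ = (1, 0, 3, 2): 21 + 28 + 22 + 18 = 89
σ = (1, 2, 0, 3): 21 + 9 + (-5) + 2 = 27
σ = (1, 2, 3, 0): 21 + 9 + 22 + 10 = 62
σ = (1, 3, 0, 2): 21 + 25 + (-5) + 18 = 59
σ = (1, 3, 2, 0): 21 + 25 + (-3) + 10 = 53
σ = (2, 0, 1, 3): 3 + 28 + 22 + 2 = 55
σ = (2, 0, 3, 1): 3 + 28 + 22 + 10 = 63
σ = (2, 1, 0, 3): 3 + 0 + (-5) + 2 = 0
σ = (2, 1, 3, 0): 3 + 0 + 22 + 10 = 35
σ = (2, 3, 0, 1): 3 + 25 + (-5) + 10 = 33
σ = (2, 3, 1, 0): 3 + 25 + 22 + 10 = 60
σ = (3, 0, 1, 2): (-2) + 28 + 22 + 18 = 66
σ = (3, 0, 2, 1): (-2) + 28 + (-3) + 10 = 33
σ = (3, 1, 0, 2): (-2) + 0 + (-5) + 18 = 11
σ = (3, 1, 2, 0): (-2) + 0 + (-3) + 10 = 5
σ = (3, 2, 0, 1): (-2) + 9 + (-5) + 10 = 12
σ = (3, 2, 1, 0): (-2) + 9 + 22 + 10 = 39
Optimal value attained by: σ = (1, 0, 3, 2).
Answer: det⊕(W) = 89; verdict: NONSINGULAR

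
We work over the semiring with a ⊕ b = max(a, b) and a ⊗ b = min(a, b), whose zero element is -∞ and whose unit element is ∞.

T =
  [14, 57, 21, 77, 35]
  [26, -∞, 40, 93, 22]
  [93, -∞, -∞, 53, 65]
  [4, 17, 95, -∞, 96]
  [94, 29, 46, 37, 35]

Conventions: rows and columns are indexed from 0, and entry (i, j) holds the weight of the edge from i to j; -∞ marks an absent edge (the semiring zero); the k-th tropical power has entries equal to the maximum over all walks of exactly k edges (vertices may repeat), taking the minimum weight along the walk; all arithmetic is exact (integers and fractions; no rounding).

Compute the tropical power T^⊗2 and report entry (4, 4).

T^⊗2:
  [35, 29, 77, 57, 77]
  [40, 26, 93, 40, 93]
  [65, 57, 53, 77, 53]
  [94, 29, 46, 53, 65]
  [46, 57, 37, 77, 46]
Key observation: the optimum is the walk 4->2->4, with weight 46 min 65 = 46.
Optimal value attained by: walk 4->2->4.
Answer: (T^⊗2)[4][4] = 46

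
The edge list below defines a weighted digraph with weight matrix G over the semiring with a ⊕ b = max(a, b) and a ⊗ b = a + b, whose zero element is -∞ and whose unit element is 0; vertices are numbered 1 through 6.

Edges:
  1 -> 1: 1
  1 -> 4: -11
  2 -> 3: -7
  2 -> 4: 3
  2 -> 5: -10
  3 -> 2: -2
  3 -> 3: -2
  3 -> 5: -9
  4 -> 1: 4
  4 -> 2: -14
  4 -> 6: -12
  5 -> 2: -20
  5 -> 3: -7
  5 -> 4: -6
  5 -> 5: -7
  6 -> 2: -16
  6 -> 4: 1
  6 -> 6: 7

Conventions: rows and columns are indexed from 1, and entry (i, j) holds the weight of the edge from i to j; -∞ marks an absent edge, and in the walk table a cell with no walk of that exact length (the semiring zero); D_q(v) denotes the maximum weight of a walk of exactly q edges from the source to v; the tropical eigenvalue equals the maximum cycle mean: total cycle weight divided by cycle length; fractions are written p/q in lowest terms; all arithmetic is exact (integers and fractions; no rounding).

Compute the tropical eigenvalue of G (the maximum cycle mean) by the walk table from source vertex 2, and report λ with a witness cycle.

q=0: [-∞, 0, -∞, -∞, -∞, -∞]
q=1: [-∞, -∞, -7, 3, -10, -∞]
q=2: [7, -9, -9, -16, -16, -9]
q=3: [8, -11, -11, -4, -18, -2]
q=4: [9, -13, -13, -1, -20, 5]
q=5: [10, -11, -15, 6, -22, 12]
q=6: [11, -4, -17, 13, -21, 19]
Optimal cycle mean attained by: cycle 6->6, total 7, length 1.
Answer: λ = 7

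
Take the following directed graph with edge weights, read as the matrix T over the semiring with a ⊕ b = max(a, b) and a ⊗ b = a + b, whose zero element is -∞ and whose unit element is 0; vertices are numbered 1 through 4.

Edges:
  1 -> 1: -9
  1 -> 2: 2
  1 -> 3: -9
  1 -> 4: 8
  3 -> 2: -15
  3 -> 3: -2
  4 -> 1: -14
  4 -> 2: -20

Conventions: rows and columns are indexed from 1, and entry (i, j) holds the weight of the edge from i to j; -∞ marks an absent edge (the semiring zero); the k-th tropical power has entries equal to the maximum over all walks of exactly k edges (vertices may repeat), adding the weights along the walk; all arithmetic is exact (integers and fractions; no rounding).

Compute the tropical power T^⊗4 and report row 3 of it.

T^⊗2:
  [-6, -7, -11, -1]
  [-∞, -∞, -∞, -∞]
  [-∞, -17, -4, -∞]
  [-23, -12, -23, -6]
T^⊗3:
  [-15, -4, -13, 2]
  [-∞, -∞, -∞, -∞]
  [-∞, -19, -6, -∞]
  [-20, -21, -25, -15]
T^⊗4:
  [-12, -13, -15, -7]
  [-∞, -∞, -∞, -∞]
  [-∞, -21, -8, -∞]
  [-29, -18, -27, -12]
Answer: row 3 of T^⊗4 = [-∞, -21, -8, -∞]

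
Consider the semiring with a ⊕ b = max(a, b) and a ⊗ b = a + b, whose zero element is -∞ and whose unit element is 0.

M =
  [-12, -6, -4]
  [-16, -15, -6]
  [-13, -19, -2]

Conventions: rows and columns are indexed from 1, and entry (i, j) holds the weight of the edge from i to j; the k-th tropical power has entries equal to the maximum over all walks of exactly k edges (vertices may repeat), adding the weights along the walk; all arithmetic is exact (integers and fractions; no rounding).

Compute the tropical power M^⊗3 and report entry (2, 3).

M^⊗2:
  [-17, -18, -6]
  [-19, -22, -8]
  [-15, -19, -4]
M^⊗3:
  [-19, -23, -8]
  [-21, -25, -10]
  [-17, -21, -6]
Key observation: the optimum is the walk 2->3->3->3, with weight (-6) + (-2) + (-2) = -10.
Optimal value attained by: walk 2->3->3->3.
Answer: (M^⊗3)[2][3] = -10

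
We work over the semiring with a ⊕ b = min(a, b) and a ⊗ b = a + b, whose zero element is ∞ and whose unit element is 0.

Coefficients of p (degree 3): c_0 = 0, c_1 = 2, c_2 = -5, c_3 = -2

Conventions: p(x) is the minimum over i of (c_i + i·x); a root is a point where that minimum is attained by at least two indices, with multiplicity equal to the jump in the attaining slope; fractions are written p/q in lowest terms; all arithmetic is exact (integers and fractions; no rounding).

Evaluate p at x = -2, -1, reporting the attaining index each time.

p(-2) = min(0+0·(-2)=0, 2+1·(-2)=0, -5+2·(-2)=-9, -2+3·(-2)=-8) = -9 (attained by i=2)
p(-1) = min(0+0·(-1)=0, 2+1·(-1)=1, -5+2·(-1)=-7, -2+3·(-1)=-5) = -7 (attained by i=2)
Answer: p(-2) = -9; p(-1) = -7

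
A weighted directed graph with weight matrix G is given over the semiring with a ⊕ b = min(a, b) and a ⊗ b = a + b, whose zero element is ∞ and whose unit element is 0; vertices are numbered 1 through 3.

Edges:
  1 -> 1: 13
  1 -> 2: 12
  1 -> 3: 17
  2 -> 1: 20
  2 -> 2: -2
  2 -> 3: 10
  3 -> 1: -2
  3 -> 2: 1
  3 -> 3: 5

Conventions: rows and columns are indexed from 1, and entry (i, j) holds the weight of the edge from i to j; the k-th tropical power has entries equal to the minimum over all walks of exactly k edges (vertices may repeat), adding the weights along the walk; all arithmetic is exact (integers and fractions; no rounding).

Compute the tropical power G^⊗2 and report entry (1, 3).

G^⊗2:
  [15, 10, 22]
  [8, -4, 8]
  [3, -1, 10]
Key observation: the optimum is the walk 1->2->3, with weight 12 + 10 = 22.
Optimal value attained by: walk 1->2->3.
Answer: (G^⊗2)[1][3] = 22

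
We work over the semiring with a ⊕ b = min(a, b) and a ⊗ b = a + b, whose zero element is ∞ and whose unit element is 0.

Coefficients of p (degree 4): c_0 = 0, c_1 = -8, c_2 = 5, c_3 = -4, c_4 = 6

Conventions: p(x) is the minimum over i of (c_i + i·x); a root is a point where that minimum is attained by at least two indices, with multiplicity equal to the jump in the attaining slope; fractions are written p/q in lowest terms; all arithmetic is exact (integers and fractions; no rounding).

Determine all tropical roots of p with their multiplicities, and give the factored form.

hull edge (i=0, c=0) to (i=1, c=-8): slope -8, span 1
hull edge (i=1, c=-8) to (i=3, c=-4): slope 2, span 2
hull edge (i=3, c=-4) to (i=4, c=6): slope 10, span 1
Factored form: p(x) = 6 ⊗ (x ⊕ (-10)) ⊗ (x ⊕ (-2)) ⊗ (x ⊕ (-2)) ⊗ (x ⊕ 8)
Answer: roots = -10 (mult 1), -2 (mult 2), 8 (mult 1)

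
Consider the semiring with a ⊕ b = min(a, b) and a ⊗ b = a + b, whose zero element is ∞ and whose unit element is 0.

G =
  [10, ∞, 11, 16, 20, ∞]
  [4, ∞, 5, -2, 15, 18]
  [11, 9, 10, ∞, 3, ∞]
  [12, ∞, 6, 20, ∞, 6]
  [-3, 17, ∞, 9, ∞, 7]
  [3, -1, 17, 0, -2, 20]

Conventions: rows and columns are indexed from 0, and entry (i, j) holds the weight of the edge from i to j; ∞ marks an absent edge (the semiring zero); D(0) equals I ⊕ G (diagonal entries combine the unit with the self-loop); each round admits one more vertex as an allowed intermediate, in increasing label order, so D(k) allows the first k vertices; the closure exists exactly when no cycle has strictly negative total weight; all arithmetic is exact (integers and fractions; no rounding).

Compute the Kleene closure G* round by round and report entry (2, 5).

D(0):
  [0, ∞, 11, 16, 20, ∞]
  [4, 0, 5, -2, 15, 18]
  [11, 9, 0, ∞, 3, ∞]
  [12, ∞, 6, 0, ∞, 6]
  [-3, 17, ∞, 9, 0, 7]
  [3, -1, 17, 0, -2, 0]
D(1):
  [0, ∞, 11, 16, 20, ∞]
  [4, 0, 5, -2, 15, 18]
  [11, 9, 0, 27, 3, ∞]
  [12, ∞, 6, 0, 32, 6]
  [-3, 17, 8, 9, 0, 7]
  [3, -1, 14, 0, -2, 0]
D(2):
  [0, ∞, 11, 16, 20, ∞]
  [4, 0, 5, -2, 15, 18]
  [11, 9, 0, 7, 3, 27]
  [12, ∞, 6, 0, 32, 6]
  [-3, 17, 8, 9, 0, 7]
  [3, -1, 4, -3, -2, 0]
D(3):
  [0, 20, 11, 16, 14, 38]
  [4, 0, 5, -2, 8, 18]
  [11, 9, 0, 7, 3, 27]
  [12, 15, 6, 0, 9, 6]
  [-3, 17, 8, 9, 0, 7]
  [3, -1, 4, -3, -2, 0]
D(4):
  [0, 20, 11, 16, 14, 22]
  [4, 0, 4, -2, 7, 4]
  [11, 9, 0, 7, 3, 13]
  [12, 15, 6, 0, 9, 6]
  [-3, 17, 8, 9, 0, 7]
  [3, -1, 3, -3, -2, 0]
D(5):
  [0, 20, 11, 16, 14, 21]
  [4, 0, 4, -2, 7, 4]
  [0, 9, 0, 7, 3, 10]
  [6, 15, 6, 0, 9, 6]
  [-3, 17, 8, 9, 0, 7]
  [-5, -1, 3, -3, -2, 0]
D(6):
  [0, 20, 11, 16, 14, 21]
  [-1, 0, 4, -2, 2, 4]
  [0, 9, 0, 7, 3, 10]
  [1, 5, 6, 0, 4, 6]
  [-3, 6, 8, 4, 0, 7]
  [-5, -1, 3, -3, -2, 0]
Answer: G*[2][5] = 10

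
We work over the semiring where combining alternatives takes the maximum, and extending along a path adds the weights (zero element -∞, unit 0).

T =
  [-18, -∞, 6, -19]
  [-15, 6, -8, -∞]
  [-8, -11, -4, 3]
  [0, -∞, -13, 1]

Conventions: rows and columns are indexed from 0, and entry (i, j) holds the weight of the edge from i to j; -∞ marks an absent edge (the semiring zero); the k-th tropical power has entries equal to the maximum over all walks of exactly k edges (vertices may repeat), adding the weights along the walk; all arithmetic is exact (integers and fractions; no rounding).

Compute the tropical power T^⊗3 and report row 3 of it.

T^⊗2:
  [-2, -5, 2, 9]
  [-9, 12, -2, -5]
  [3, -5, -2, 4]
  [1, -24, 6, 2]
T^⊗3:
  [9, 1, 4, 10]
  [-3, 18, 4, 1]
  [4, 1, 9, 5]
  [2, -5, 7, 9]
Answer: row 3 of T^⊗3 = [2, -5, 7, 9]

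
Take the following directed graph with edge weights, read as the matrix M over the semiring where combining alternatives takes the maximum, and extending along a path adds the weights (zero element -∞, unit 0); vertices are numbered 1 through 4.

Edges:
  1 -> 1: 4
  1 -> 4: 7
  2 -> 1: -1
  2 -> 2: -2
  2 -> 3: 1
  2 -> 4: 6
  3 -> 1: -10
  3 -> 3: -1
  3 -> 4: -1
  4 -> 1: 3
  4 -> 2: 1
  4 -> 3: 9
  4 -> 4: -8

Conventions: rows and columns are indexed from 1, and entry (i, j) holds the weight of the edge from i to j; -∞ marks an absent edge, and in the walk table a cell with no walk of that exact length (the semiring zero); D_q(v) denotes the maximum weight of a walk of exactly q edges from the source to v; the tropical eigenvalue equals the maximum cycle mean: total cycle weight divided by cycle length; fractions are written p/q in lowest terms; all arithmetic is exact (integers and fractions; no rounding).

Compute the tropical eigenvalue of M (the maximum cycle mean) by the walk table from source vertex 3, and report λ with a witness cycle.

q=0: [-∞, -∞, 0, -∞]
q=1: [-10, -∞, -1, -1]
q=2: [2, 0, 8, -2]
q=3: [6, -1, 7, 9]
q=4: [12, 10, 18, 13]
Optimal cycle mean attained by: cycle 1->4->1, total 7 + 3, length 2.
Answer: λ = 5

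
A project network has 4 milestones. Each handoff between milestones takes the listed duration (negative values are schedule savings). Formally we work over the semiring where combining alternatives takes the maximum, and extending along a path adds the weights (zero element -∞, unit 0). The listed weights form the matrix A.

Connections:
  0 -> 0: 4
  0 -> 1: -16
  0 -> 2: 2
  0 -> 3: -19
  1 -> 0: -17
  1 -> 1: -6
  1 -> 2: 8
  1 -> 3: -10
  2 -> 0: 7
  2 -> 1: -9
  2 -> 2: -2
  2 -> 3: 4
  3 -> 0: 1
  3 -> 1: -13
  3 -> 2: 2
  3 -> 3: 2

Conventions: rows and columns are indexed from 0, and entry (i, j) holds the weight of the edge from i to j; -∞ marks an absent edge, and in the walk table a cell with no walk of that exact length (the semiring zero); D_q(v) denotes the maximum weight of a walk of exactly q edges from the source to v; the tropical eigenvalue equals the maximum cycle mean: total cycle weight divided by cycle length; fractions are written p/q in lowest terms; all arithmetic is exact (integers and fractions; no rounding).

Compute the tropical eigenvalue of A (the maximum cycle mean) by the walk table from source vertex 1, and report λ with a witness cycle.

q=0: [-∞, 0, -∞, -∞]
q=1: [-17, -6, 8, -10]
q=2: [15, -1, 6, 12]
q=3: [19, -1, 17, 14]
q=4: [24, 8, 21, 21]
Optimal cycle mean attained by: cycle 0->2->0, total 2 + 7, length 2.
Answer: λ = 9/2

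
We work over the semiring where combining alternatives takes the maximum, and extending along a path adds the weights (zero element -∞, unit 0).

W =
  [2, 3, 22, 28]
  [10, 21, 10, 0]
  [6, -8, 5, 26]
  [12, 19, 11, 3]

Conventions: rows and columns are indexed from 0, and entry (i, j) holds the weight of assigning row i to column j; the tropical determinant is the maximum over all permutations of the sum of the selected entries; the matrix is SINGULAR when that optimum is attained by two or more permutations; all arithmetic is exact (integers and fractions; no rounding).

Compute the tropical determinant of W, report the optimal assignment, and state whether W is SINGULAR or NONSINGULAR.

σ = (0, 1, 2, 3): 2 + 21 + 5 + 3 = 31
σ = (0, 1, 3, 2): 2 + 21 + 26 + 11 = 60
σ = (0, 2, 1, 3): 2 + 10 + (-8) + 3 = 7
σ = (0, 2, 3, 1): 2 + 10 + 26 + 19 = 57
σ = (0, 3, 1, 2): 2 + 0 + (-8) + 11 = 5
σ = (0, 3, 2, 1): 2 + 0 + 5 + 19 = 26
σ = (1, 0, 2, 3): 3 + 10 + 5 + 3 = 21
σ = (1, 0, 3, 2): 3 + 10 + 26 + 11 = 50
σ = (1, 2, 0, 3): 3 + 10 + 6 + 3 = 22
σ = (1, 2, 3, 0): 3 + 10 + 26 + 12 = 51
σ = (1, 3, 0, 2): 3 + 0 + 6 + 11 = 20
σ = (1, 3, 2, 0): 3 + 0 + 5 + 12 = 20
σ = (2, 0, 1, 3): 22 + 10 + (-8) + 3 = 27
σ = (2, 0, 3, 1): 22 + 10 + 26 + 19 = 77
σ = (2, 1, 0, 3): 22 + 21 + 6 + 3 = 52
σ = (2, 1, 3, 0): 22 + 21 + 26 + 12 = 81
σ = (2, 3, 0, 1): 22 + 0 + 6 + 19 = 47
σ = (2, 3, 1, 0): 22 + 0 + (-8) + 12 = 26
σ = (3, 0, 1, 2): 28 + 10 + (-8) + 11 = 41
σ = (3, 0, 2, 1): 28 + 10 + 5 + 19 = 62
σ = (3, 1, 0, 2): 28 + 21 + 6 + 11 = 66
σ = (3, 1, 2, 0): 28 + 21 + 5 + 12 = 66
σ = (3, 2, 0, 1): 28 + 10 + 6 + 19 = 63
σ = (3, 2, 1, 0): 28 + 10 + (-8) + 12 = 42
Optimal value attained by: σ = (2, 1, 3, 0).
Answer: det⊕(W) = 81; verdict: NONSINGULAR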